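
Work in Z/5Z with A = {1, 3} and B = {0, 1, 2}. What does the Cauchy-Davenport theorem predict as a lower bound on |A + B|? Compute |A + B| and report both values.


Cauchy-Davenport: |A + B| ≥ min(p, |A| + |B| - 1) for A, B nonempty in Z/pZ.
|A| = 2, |B| = 3, p = 5.
CD lower bound = min(5, 2 + 3 - 1) = min(5, 4) = 4.
Compute A + B mod 5 directly:
a = 1: 1+0=1, 1+1=2, 1+2=3
a = 3: 3+0=3, 3+1=4, 3+2=0
A + B = {0, 1, 2, 3, 4}, so |A + B| = 5.
Verify: 5 ≥ 4? Yes ✓.

CD lower bound = 4, actual |A + B| = 5.


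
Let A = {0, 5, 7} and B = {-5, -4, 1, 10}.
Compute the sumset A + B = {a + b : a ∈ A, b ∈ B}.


A + B = {a + b : a ∈ A, b ∈ B}.
Enumerate all |A|·|B| = 3·4 = 12 pairs (a, b) and collect distinct sums.
a = 0: 0+-5=-5, 0+-4=-4, 0+1=1, 0+10=10
a = 5: 5+-5=0, 5+-4=1, 5+1=6, 5+10=15
a = 7: 7+-5=2, 7+-4=3, 7+1=8, 7+10=17
Collecting distinct sums: A + B = {-5, -4, 0, 1, 2, 3, 6, 8, 10, 15, 17}
|A + B| = 11

A + B = {-5, -4, 0, 1, 2, 3, 6, 8, 10, 15, 17}


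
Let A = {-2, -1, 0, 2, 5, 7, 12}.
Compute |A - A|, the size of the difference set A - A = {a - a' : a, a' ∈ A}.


A - A = {a - a' : a, a' ∈ A}; |A| = 7.
Bounds: 2|A|-1 ≤ |A - A| ≤ |A|² - |A| + 1, i.e. 13 ≤ |A - A| ≤ 43.
Note: 0 ∈ A - A always (from a - a). The set is symmetric: if d ∈ A - A then -d ∈ A - A.
Enumerate nonzero differences d = a - a' with a > a' (then include -d):
Positive differences: {1, 2, 3, 4, 5, 6, 7, 8, 9, 10, 12, 13, 14}
Full difference set: {0} ∪ (positive diffs) ∪ (negative diffs).
|A - A| = 1 + 2·13 = 27 (matches direct enumeration: 27).

|A - A| = 27


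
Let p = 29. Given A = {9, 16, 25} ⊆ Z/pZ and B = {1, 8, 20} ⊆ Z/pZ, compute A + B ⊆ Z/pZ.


Work in Z/29Z: reduce every sum a + b modulo 29.
Enumerate all 9 pairs:
a = 9: 9+1=10, 9+8=17, 9+20=0
a = 16: 16+1=17, 16+8=24, 16+20=7
a = 25: 25+1=26, 25+8=4, 25+20=16
Distinct residues collected: {0, 4, 7, 10, 16, 17, 24, 26}
|A + B| = 8 (out of 29 total residues).

A + B = {0, 4, 7, 10, 16, 17, 24, 26}


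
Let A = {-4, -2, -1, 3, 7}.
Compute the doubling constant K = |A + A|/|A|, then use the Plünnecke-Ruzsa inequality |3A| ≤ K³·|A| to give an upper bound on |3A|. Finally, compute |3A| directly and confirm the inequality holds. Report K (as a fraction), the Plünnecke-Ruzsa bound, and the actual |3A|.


|A| = 5.
Step 1: Compute A + A by enumerating all 25 pairs.
A + A = {-8, -6, -5, -4, -3, -2, -1, 1, 2, 3, 5, 6, 10, 14}, so |A + A| = 14.
Step 2: Doubling constant K = |A + A|/|A| = 14/5 = 14/5 ≈ 2.8000.
Step 3: Plünnecke-Ruzsa gives |3A| ≤ K³·|A| = (2.8000)³ · 5 ≈ 109.7600.
Step 4: Compute 3A = A + A + A directly by enumerating all triples (a,b,c) ∈ A³; |3A| = 25.
Step 5: Check 25 ≤ 109.7600? Yes ✓.

K = 14/5, Plünnecke-Ruzsa bound K³|A| ≈ 109.7600, |3A| = 25, inequality holds.


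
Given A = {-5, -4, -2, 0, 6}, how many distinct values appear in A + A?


A + A = {a + a' : a, a' ∈ A}; |A| = 5.
General bounds: 2|A| - 1 ≤ |A + A| ≤ |A|(|A|+1)/2, i.e. 9 ≤ |A + A| ≤ 15.
Lower bound 2|A|-1 is attained iff A is an arithmetic progression.
Enumerate sums a + a' for a ≤ a' (symmetric, so this suffices):
a = -5: -5+-5=-10, -5+-4=-9, -5+-2=-7, -5+0=-5, -5+6=1
a = -4: -4+-4=-8, -4+-2=-6, -4+0=-4, -4+6=2
a = -2: -2+-2=-4, -2+0=-2, -2+6=4
a = 0: 0+0=0, 0+6=6
a = 6: 6+6=12
Distinct sums: {-10, -9, -8, -7, -6, -5, -4, -2, 0, 1, 2, 4, 6, 12}
|A + A| = 14

|A + A| = 14


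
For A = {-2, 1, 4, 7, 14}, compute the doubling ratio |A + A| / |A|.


|A| = 5.
Compute A + A by enumerating all 25 pairs.
A + A = {-4, -1, 2, 5, 8, 11, 12, 14, 15, 18, 21, 28}, so |A + A| = 12.
K = |A + A| / |A| = 12/5 (already in lowest terms) ≈ 2.4000.
Reference: AP of size 5 gives K = 9/5 ≈ 1.8000; a fully generic set of size 5 gives K ≈ 3.0000.

|A| = 5, |A + A| = 12, K = 12/5.


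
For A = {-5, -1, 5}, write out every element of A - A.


A - A = {a - a' : a, a' ∈ A}.
Compute a - a' for each ordered pair (a, a'):
a = -5: -5--5=0, -5--1=-4, -5-5=-10
a = -1: -1--5=4, -1--1=0, -1-5=-6
a = 5: 5--5=10, 5--1=6, 5-5=0
Collecting distinct values (and noting 0 appears from a-a):
A - A = {-10, -6, -4, 0, 4, 6, 10}
|A - A| = 7

A - A = {-10, -6, -4, 0, 4, 6, 10}


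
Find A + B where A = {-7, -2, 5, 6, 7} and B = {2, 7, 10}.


A + B = {a + b : a ∈ A, b ∈ B}.
Enumerate all |A|·|B| = 5·3 = 15 pairs (a, b) and collect distinct sums.
a = -7: -7+2=-5, -7+7=0, -7+10=3
a = -2: -2+2=0, -2+7=5, -2+10=8
a = 5: 5+2=7, 5+7=12, 5+10=15
a = 6: 6+2=8, 6+7=13, 6+10=16
a = 7: 7+2=9, 7+7=14, 7+10=17
Collecting distinct sums: A + B = {-5, 0, 3, 5, 7, 8, 9, 12, 13, 14, 15, 16, 17}
|A + B| = 13

A + B = {-5, 0, 3, 5, 7, 8, 9, 12, 13, 14, 15, 16, 17}


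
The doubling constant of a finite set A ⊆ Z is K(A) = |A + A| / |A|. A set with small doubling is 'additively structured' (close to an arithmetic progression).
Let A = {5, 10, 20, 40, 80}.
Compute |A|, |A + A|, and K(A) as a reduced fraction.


|A| = 5.
Compute A + A by enumerating all 25 pairs.
A + A = {10, 15, 20, 25, 30, 40, 45, 50, 60, 80, 85, 90, 100, 120, 160}, so |A + A| = 15.
K = |A + A| / |A| = 15/5 = 3/1 ≈ 3.0000.
Reference: AP of size 5 gives K = 9/5 ≈ 1.8000; a fully generic set of size 5 gives K ≈ 3.0000.

|A| = 5, |A + A| = 15, K = 15/5 = 3/1.


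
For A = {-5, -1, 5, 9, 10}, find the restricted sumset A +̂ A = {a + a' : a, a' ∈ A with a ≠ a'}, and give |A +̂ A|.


Restricted sumset: A +̂ A = {a + a' : a ∈ A, a' ∈ A, a ≠ a'}.
Equivalently, take A + A and drop any sum 2a that is achievable ONLY as a + a for a ∈ A (i.e. sums representable only with equal summands).
Enumerate pairs (a, a') with a < a' (symmetric, so each unordered pair gives one sum; this covers all a ≠ a'):
  -5 + -1 = -6
  -5 + 5 = 0
  -5 + 9 = 4
  -5 + 10 = 5
  -1 + 5 = 4
  -1 + 9 = 8
  -1 + 10 = 9
  5 + 9 = 14
  5 + 10 = 15
  9 + 10 = 19
Collected distinct sums: {-6, 0, 4, 5, 8, 9, 14, 15, 19}
|A +̂ A| = 9
(Reference bound: |A +̂ A| ≥ 2|A| - 3 for |A| ≥ 2, with |A| = 5 giving ≥ 7.)

|A +̂ A| = 9


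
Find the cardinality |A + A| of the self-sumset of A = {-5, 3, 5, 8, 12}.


A + A = {a + a' : a, a' ∈ A}; |A| = 5.
General bounds: 2|A| - 1 ≤ |A + A| ≤ |A|(|A|+1)/2, i.e. 9 ≤ |A + A| ≤ 15.
Lower bound 2|A|-1 is attained iff A is an arithmetic progression.
Enumerate sums a + a' for a ≤ a' (symmetric, so this suffices):
a = -5: -5+-5=-10, -5+3=-2, -5+5=0, -5+8=3, -5+12=7
a = 3: 3+3=6, 3+5=8, 3+8=11, 3+12=15
a = 5: 5+5=10, 5+8=13, 5+12=17
a = 8: 8+8=16, 8+12=20
a = 12: 12+12=24
Distinct sums: {-10, -2, 0, 3, 6, 7, 8, 10, 11, 13, 15, 16, 17, 20, 24}
|A + A| = 15

|A + A| = 15


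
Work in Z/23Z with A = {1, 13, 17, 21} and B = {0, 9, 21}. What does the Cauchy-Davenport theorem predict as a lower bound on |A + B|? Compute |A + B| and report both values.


Cauchy-Davenport: |A + B| ≥ min(p, |A| + |B| - 1) for A, B nonempty in Z/pZ.
|A| = 4, |B| = 3, p = 23.
CD lower bound = min(23, 4 + 3 - 1) = min(23, 6) = 6.
Compute A + B mod 23 directly:
a = 1: 1+0=1, 1+9=10, 1+21=22
a = 13: 13+0=13, 13+9=22, 13+21=11
a = 17: 17+0=17, 17+9=3, 17+21=15
a = 21: 21+0=21, 21+9=7, 21+21=19
A + B = {1, 3, 7, 10, 11, 13, 15, 17, 19, 21, 22}, so |A + B| = 11.
Verify: 11 ≥ 6? Yes ✓.

CD lower bound = 6, actual |A + B| = 11.


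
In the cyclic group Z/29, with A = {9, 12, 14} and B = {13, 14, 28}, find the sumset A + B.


Work in Z/29Z: reduce every sum a + b modulo 29.
Enumerate all 9 pairs:
a = 9: 9+13=22, 9+14=23, 9+28=8
a = 12: 12+13=25, 12+14=26, 12+28=11
a = 14: 14+13=27, 14+14=28, 14+28=13
Distinct residues collected: {8, 11, 13, 22, 23, 25, 26, 27, 28}
|A + B| = 9 (out of 29 total residues).

A + B = {8, 11, 13, 22, 23, 25, 26, 27, 28}


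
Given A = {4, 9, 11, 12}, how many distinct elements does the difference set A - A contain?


A - A = {a - a' : a, a' ∈ A}; |A| = 4.
Bounds: 2|A|-1 ≤ |A - A| ≤ |A|² - |A| + 1, i.e. 7 ≤ |A - A| ≤ 13.
Note: 0 ∈ A - A always (from a - a). The set is symmetric: if d ∈ A - A then -d ∈ A - A.
Enumerate nonzero differences d = a - a' with a > a' (then include -d):
Positive differences: {1, 2, 3, 5, 7, 8}
Full difference set: {0} ∪ (positive diffs) ∪ (negative diffs).
|A - A| = 1 + 2·6 = 13 (matches direct enumeration: 13).

|A - A| = 13


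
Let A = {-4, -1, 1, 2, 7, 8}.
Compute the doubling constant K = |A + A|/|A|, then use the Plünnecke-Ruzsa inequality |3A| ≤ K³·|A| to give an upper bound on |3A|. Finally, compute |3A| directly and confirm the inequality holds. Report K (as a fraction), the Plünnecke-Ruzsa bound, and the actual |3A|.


|A| = 6.
Step 1: Compute A + A by enumerating all 36 pairs.
A + A = {-8, -5, -3, -2, 0, 1, 2, 3, 4, 6, 7, 8, 9, 10, 14, 15, 16}, so |A + A| = 17.
Step 2: Doubling constant K = |A + A|/|A| = 17/6 = 17/6 ≈ 2.8333.
Step 3: Plünnecke-Ruzsa gives |3A| ≤ K³·|A| = (2.8333)³ · 6 ≈ 136.4722.
Step 4: Compute 3A = A + A + A directly by enumerating all triples (a,b,c) ∈ A³; |3A| = 31.
Step 5: Check 31 ≤ 136.4722? Yes ✓.

K = 17/6, Plünnecke-Ruzsa bound K³|A| ≈ 136.4722, |3A| = 31, inequality holds.


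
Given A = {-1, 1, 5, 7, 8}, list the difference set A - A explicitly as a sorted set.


A - A = {a - a' : a, a' ∈ A}.
Compute a - a' for each ordered pair (a, a'):
a = -1: -1--1=0, -1-1=-2, -1-5=-6, -1-7=-8, -1-8=-9
a = 1: 1--1=2, 1-1=0, 1-5=-4, 1-7=-6, 1-8=-7
a = 5: 5--1=6, 5-1=4, 5-5=0, 5-7=-2, 5-8=-3
a = 7: 7--1=8, 7-1=6, 7-5=2, 7-7=0, 7-8=-1
a = 8: 8--1=9, 8-1=7, 8-5=3, 8-7=1, 8-8=0
Collecting distinct values (and noting 0 appears from a-a):
A - A = {-9, -8, -7, -6, -4, -3, -2, -1, 0, 1, 2, 3, 4, 6, 7, 8, 9}
|A - A| = 17

A - A = {-9, -8, -7, -6, -4, -3, -2, -1, 0, 1, 2, 3, 4, 6, 7, 8, 9}


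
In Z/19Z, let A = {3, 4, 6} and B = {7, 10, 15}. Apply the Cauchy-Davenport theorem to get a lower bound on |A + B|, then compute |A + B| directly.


Cauchy-Davenport: |A + B| ≥ min(p, |A| + |B| - 1) for A, B nonempty in Z/pZ.
|A| = 3, |B| = 3, p = 19.
CD lower bound = min(19, 3 + 3 - 1) = min(19, 5) = 5.
Compute A + B mod 19 directly:
a = 3: 3+7=10, 3+10=13, 3+15=18
a = 4: 4+7=11, 4+10=14, 4+15=0
a = 6: 6+7=13, 6+10=16, 6+15=2
A + B = {0, 2, 10, 11, 13, 14, 16, 18}, so |A + B| = 8.
Verify: 8 ≥ 5? Yes ✓.

CD lower bound = 5, actual |A + B| = 8.


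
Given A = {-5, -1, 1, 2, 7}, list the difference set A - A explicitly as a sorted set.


A - A = {a - a' : a, a' ∈ A}.
Compute a - a' for each ordered pair (a, a'):
a = -5: -5--5=0, -5--1=-4, -5-1=-6, -5-2=-7, -5-7=-12
a = -1: -1--5=4, -1--1=0, -1-1=-2, -1-2=-3, -1-7=-8
a = 1: 1--5=6, 1--1=2, 1-1=0, 1-2=-1, 1-7=-6
a = 2: 2--5=7, 2--1=3, 2-1=1, 2-2=0, 2-7=-5
a = 7: 7--5=12, 7--1=8, 7-1=6, 7-2=5, 7-7=0
Collecting distinct values (and noting 0 appears from a-a):
A - A = {-12, -8, -7, -6, -5, -4, -3, -2, -1, 0, 1, 2, 3, 4, 5, 6, 7, 8, 12}
|A - A| = 19

A - A = {-12, -8, -7, -6, -5, -4, -3, -2, -1, 0, 1, 2, 3, 4, 5, 6, 7, 8, 12}


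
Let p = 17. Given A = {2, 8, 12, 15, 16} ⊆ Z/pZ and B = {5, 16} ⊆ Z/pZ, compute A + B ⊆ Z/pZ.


Work in Z/17Z: reduce every sum a + b modulo 17.
Enumerate all 10 pairs:
a = 2: 2+5=7, 2+16=1
a = 8: 8+5=13, 8+16=7
a = 12: 12+5=0, 12+16=11
a = 15: 15+5=3, 15+16=14
a = 16: 16+5=4, 16+16=15
Distinct residues collected: {0, 1, 3, 4, 7, 11, 13, 14, 15}
|A + B| = 9 (out of 17 total residues).

A + B = {0, 1, 3, 4, 7, 11, 13, 14, 15}


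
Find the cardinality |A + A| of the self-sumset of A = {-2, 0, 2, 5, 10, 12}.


A + A = {a + a' : a, a' ∈ A}; |A| = 6.
General bounds: 2|A| - 1 ≤ |A + A| ≤ |A|(|A|+1)/2, i.e. 11 ≤ |A + A| ≤ 21.
Lower bound 2|A|-1 is attained iff A is an arithmetic progression.
Enumerate sums a + a' for a ≤ a' (symmetric, so this suffices):
a = -2: -2+-2=-4, -2+0=-2, -2+2=0, -2+5=3, -2+10=8, -2+12=10
a = 0: 0+0=0, 0+2=2, 0+5=5, 0+10=10, 0+12=12
a = 2: 2+2=4, 2+5=7, 2+10=12, 2+12=14
a = 5: 5+5=10, 5+10=15, 5+12=17
a = 10: 10+10=20, 10+12=22
a = 12: 12+12=24
Distinct sums: {-4, -2, 0, 2, 3, 4, 5, 7, 8, 10, 12, 14, 15, 17, 20, 22, 24}
|A + A| = 17

|A + A| = 17


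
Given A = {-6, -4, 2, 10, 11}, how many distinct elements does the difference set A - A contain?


A - A = {a - a' : a, a' ∈ A}; |A| = 5.
Bounds: 2|A|-1 ≤ |A - A| ≤ |A|² - |A| + 1, i.e. 9 ≤ |A - A| ≤ 21.
Note: 0 ∈ A - A always (from a - a). The set is symmetric: if d ∈ A - A then -d ∈ A - A.
Enumerate nonzero differences d = a - a' with a > a' (then include -d):
Positive differences: {1, 2, 6, 8, 9, 14, 15, 16, 17}
Full difference set: {0} ∪ (positive diffs) ∪ (negative diffs).
|A - A| = 1 + 2·9 = 19 (matches direct enumeration: 19).

|A - A| = 19


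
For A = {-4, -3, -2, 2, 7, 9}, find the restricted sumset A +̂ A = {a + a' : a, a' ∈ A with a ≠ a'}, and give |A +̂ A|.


Restricted sumset: A +̂ A = {a + a' : a ∈ A, a' ∈ A, a ≠ a'}.
Equivalently, take A + A and drop any sum 2a that is achievable ONLY as a + a for a ∈ A (i.e. sums representable only with equal summands).
Enumerate pairs (a, a') with a < a' (symmetric, so each unordered pair gives one sum; this covers all a ≠ a'):
  -4 + -3 = -7
  -4 + -2 = -6
  -4 + 2 = -2
  -4 + 7 = 3
  -4 + 9 = 5
  -3 + -2 = -5
  -3 + 2 = -1
  -3 + 7 = 4
  -3 + 9 = 6
  -2 + 2 = 0
  -2 + 7 = 5
  -2 + 9 = 7
  2 + 7 = 9
  2 + 9 = 11
  7 + 9 = 16
Collected distinct sums: {-7, -6, -5, -2, -1, 0, 3, 4, 5, 6, 7, 9, 11, 16}
|A +̂ A| = 14
(Reference bound: |A +̂ A| ≥ 2|A| - 3 for |A| ≥ 2, with |A| = 6 giving ≥ 9.)

|A +̂ A| = 14


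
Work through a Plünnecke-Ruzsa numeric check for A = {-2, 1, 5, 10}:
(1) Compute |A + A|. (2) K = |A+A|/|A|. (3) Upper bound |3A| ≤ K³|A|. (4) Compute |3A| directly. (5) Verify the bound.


|A| = 4.
Step 1: Compute A + A by enumerating all 16 pairs.
A + A = {-4, -1, 2, 3, 6, 8, 10, 11, 15, 20}, so |A + A| = 10.
Step 2: Doubling constant K = |A + A|/|A| = 10/4 = 10/4 ≈ 2.5000.
Step 3: Plünnecke-Ruzsa gives |3A| ≤ K³·|A| = (2.5000)³ · 4 ≈ 62.5000.
Step 4: Compute 3A = A + A + A directly by enumerating all triples (a,b,c) ∈ A³; |3A| = 20.
Step 5: Check 20 ≤ 62.5000? Yes ✓.

K = 10/4, Plünnecke-Ruzsa bound K³|A| ≈ 62.5000, |3A| = 20, inequality holds.


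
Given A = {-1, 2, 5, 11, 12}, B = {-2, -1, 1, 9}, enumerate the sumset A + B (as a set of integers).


A + B = {a + b : a ∈ A, b ∈ B}.
Enumerate all |A|·|B| = 5·4 = 20 pairs (a, b) and collect distinct sums.
a = -1: -1+-2=-3, -1+-1=-2, -1+1=0, -1+9=8
a = 2: 2+-2=0, 2+-1=1, 2+1=3, 2+9=11
a = 5: 5+-2=3, 5+-1=4, 5+1=6, 5+9=14
a = 11: 11+-2=9, 11+-1=10, 11+1=12, 11+9=20
a = 12: 12+-2=10, 12+-1=11, 12+1=13, 12+9=21
Collecting distinct sums: A + B = {-3, -2, 0, 1, 3, 4, 6, 8, 9, 10, 11, 12, 13, 14, 20, 21}
|A + B| = 16

A + B = {-3, -2, 0, 1, 3, 4, 6, 8, 9, 10, 11, 12, 13, 14, 20, 21}


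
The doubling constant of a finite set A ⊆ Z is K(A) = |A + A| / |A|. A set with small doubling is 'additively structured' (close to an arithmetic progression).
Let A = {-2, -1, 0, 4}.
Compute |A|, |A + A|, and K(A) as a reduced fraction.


|A| = 4.
Compute A + A by enumerating all 16 pairs.
A + A = {-4, -3, -2, -1, 0, 2, 3, 4, 8}, so |A + A| = 9.
K = |A + A| / |A| = 9/4 (already in lowest terms) ≈ 2.2500.
Reference: AP of size 4 gives K = 7/4 ≈ 1.7500; a fully generic set of size 4 gives K ≈ 2.5000.

|A| = 4, |A + A| = 9, K = 9/4.


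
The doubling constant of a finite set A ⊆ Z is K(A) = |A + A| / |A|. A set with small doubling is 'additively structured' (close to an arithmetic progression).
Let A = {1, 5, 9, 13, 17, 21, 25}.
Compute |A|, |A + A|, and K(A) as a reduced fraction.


|A| = 7.
Compute A + A by enumerating all 49 pairs.
A + A = {2, 6, 10, 14, 18, 22, 26, 30, 34, 38, 42, 46, 50}, so |A + A| = 13.
K = |A + A| / |A| = 13/7 (already in lowest terms) ≈ 1.8571.
Reference: AP of size 7 gives K = 13/7 ≈ 1.8571; a fully generic set of size 7 gives K ≈ 4.0000.

|A| = 7, |A + A| = 13, K = 13/7.


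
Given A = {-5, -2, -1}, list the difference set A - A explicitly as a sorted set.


A - A = {a - a' : a, a' ∈ A}.
Compute a - a' for each ordered pair (a, a'):
a = -5: -5--5=0, -5--2=-3, -5--1=-4
a = -2: -2--5=3, -2--2=0, -2--1=-1
a = -1: -1--5=4, -1--2=1, -1--1=0
Collecting distinct values (and noting 0 appears from a-a):
A - A = {-4, -3, -1, 0, 1, 3, 4}
|A - A| = 7

A - A = {-4, -3, -1, 0, 1, 3, 4}


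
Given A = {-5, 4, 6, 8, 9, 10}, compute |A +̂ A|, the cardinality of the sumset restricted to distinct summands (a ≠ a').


Restricted sumset: A +̂ A = {a + a' : a ∈ A, a' ∈ A, a ≠ a'}.
Equivalently, take A + A and drop any sum 2a that is achievable ONLY as a + a for a ∈ A (i.e. sums representable only with equal summands).
Enumerate pairs (a, a') with a < a' (symmetric, so each unordered pair gives one sum; this covers all a ≠ a'):
  -5 + 4 = -1
  -5 + 6 = 1
  -5 + 8 = 3
  -5 + 9 = 4
  -5 + 10 = 5
  4 + 6 = 10
  4 + 8 = 12
  4 + 9 = 13
  4 + 10 = 14
  6 + 8 = 14
  6 + 9 = 15
  6 + 10 = 16
  8 + 9 = 17
  8 + 10 = 18
  9 + 10 = 19
Collected distinct sums: {-1, 1, 3, 4, 5, 10, 12, 13, 14, 15, 16, 17, 18, 19}
|A +̂ A| = 14
(Reference bound: |A +̂ A| ≥ 2|A| - 3 for |A| ≥ 2, with |A| = 6 giving ≥ 9.)

|A +̂ A| = 14


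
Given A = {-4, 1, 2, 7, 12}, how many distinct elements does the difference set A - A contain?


A - A = {a - a' : a, a' ∈ A}; |A| = 5.
Bounds: 2|A|-1 ≤ |A - A| ≤ |A|² - |A| + 1, i.e. 9 ≤ |A - A| ≤ 21.
Note: 0 ∈ A - A always (from a - a). The set is symmetric: if d ∈ A - A then -d ∈ A - A.
Enumerate nonzero differences d = a - a' with a > a' (then include -d):
Positive differences: {1, 5, 6, 10, 11, 16}
Full difference set: {0} ∪ (positive diffs) ∪ (negative diffs).
|A - A| = 1 + 2·6 = 13 (matches direct enumeration: 13).

|A - A| = 13


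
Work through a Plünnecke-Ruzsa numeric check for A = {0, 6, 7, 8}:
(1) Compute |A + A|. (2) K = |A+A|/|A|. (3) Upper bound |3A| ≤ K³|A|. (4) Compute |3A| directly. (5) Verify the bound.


|A| = 4.
Step 1: Compute A + A by enumerating all 16 pairs.
A + A = {0, 6, 7, 8, 12, 13, 14, 15, 16}, so |A + A| = 9.
Step 2: Doubling constant K = |A + A|/|A| = 9/4 = 9/4 ≈ 2.2500.
Step 3: Plünnecke-Ruzsa gives |3A| ≤ K³·|A| = (2.2500)³ · 4 ≈ 45.5625.
Step 4: Compute 3A = A + A + A directly by enumerating all triples (a,b,c) ∈ A³; |3A| = 16.
Step 5: Check 16 ≤ 45.5625? Yes ✓.

K = 9/4, Plünnecke-Ruzsa bound K³|A| ≈ 45.5625, |3A| = 16, inequality holds.


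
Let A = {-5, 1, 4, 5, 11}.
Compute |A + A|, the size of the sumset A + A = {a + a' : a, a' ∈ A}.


A + A = {a + a' : a, a' ∈ A}; |A| = 5.
General bounds: 2|A| - 1 ≤ |A + A| ≤ |A|(|A|+1)/2, i.e. 9 ≤ |A + A| ≤ 15.
Lower bound 2|A|-1 is attained iff A is an arithmetic progression.
Enumerate sums a + a' for a ≤ a' (symmetric, so this suffices):
a = -5: -5+-5=-10, -5+1=-4, -5+4=-1, -5+5=0, -5+11=6
a = 1: 1+1=2, 1+4=5, 1+5=6, 1+11=12
a = 4: 4+4=8, 4+5=9, 4+11=15
a = 5: 5+5=10, 5+11=16
a = 11: 11+11=22
Distinct sums: {-10, -4, -1, 0, 2, 5, 6, 8, 9, 10, 12, 15, 16, 22}
|A + A| = 14

|A + A| = 14


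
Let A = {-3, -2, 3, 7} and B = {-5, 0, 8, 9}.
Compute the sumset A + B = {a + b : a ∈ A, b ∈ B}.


A + B = {a + b : a ∈ A, b ∈ B}.
Enumerate all |A|·|B| = 4·4 = 16 pairs (a, b) and collect distinct sums.
a = -3: -3+-5=-8, -3+0=-3, -3+8=5, -3+9=6
a = -2: -2+-5=-7, -2+0=-2, -2+8=6, -2+9=7
a = 3: 3+-5=-2, 3+0=3, 3+8=11, 3+9=12
a = 7: 7+-5=2, 7+0=7, 7+8=15, 7+9=16
Collecting distinct sums: A + B = {-8, -7, -3, -2, 2, 3, 5, 6, 7, 11, 12, 15, 16}
|A + B| = 13

A + B = {-8, -7, -3, -2, 2, 3, 5, 6, 7, 11, 12, 15, 16}


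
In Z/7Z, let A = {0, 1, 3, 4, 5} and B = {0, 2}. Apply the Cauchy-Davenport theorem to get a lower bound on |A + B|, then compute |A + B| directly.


Cauchy-Davenport: |A + B| ≥ min(p, |A| + |B| - 1) for A, B nonempty in Z/pZ.
|A| = 5, |B| = 2, p = 7.
CD lower bound = min(7, 5 + 2 - 1) = min(7, 6) = 6.
Compute A + B mod 7 directly:
a = 0: 0+0=0, 0+2=2
a = 1: 1+0=1, 1+2=3
a = 3: 3+0=3, 3+2=5
a = 4: 4+0=4, 4+2=6
a = 5: 5+0=5, 5+2=0
A + B = {0, 1, 2, 3, 4, 5, 6}, so |A + B| = 7.
Verify: 7 ≥ 6? Yes ✓.

CD lower bound = 6, actual |A + B| = 7.


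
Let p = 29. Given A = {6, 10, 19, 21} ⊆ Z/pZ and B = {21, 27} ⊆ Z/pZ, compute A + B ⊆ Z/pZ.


Work in Z/29Z: reduce every sum a + b modulo 29.
Enumerate all 8 pairs:
a = 6: 6+21=27, 6+27=4
a = 10: 10+21=2, 10+27=8
a = 19: 19+21=11, 19+27=17
a = 21: 21+21=13, 21+27=19
Distinct residues collected: {2, 4, 8, 11, 13, 17, 19, 27}
|A + B| = 8 (out of 29 total residues).

A + B = {2, 4, 8, 11, 13, 17, 19, 27}


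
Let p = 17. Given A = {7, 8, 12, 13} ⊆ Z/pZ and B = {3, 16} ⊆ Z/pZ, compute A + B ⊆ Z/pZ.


Work in Z/17Z: reduce every sum a + b modulo 17.
Enumerate all 8 pairs:
a = 7: 7+3=10, 7+16=6
a = 8: 8+3=11, 8+16=7
a = 12: 12+3=15, 12+16=11
a = 13: 13+3=16, 13+16=12
Distinct residues collected: {6, 7, 10, 11, 12, 15, 16}
|A + B| = 7 (out of 17 total residues).

A + B = {6, 7, 10, 11, 12, 15, 16}


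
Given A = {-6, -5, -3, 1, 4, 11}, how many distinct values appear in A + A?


A + A = {a + a' : a, a' ∈ A}; |A| = 6.
General bounds: 2|A| - 1 ≤ |A + A| ≤ |A|(|A|+1)/2, i.e. 11 ≤ |A + A| ≤ 21.
Lower bound 2|A|-1 is attained iff A is an arithmetic progression.
Enumerate sums a + a' for a ≤ a' (symmetric, so this suffices):
a = -6: -6+-6=-12, -6+-5=-11, -6+-3=-9, -6+1=-5, -6+4=-2, -6+11=5
a = -5: -5+-5=-10, -5+-3=-8, -5+1=-4, -5+4=-1, -5+11=6
a = -3: -3+-3=-6, -3+1=-2, -3+4=1, -3+11=8
a = 1: 1+1=2, 1+4=5, 1+11=12
a = 4: 4+4=8, 4+11=15
a = 11: 11+11=22
Distinct sums: {-12, -11, -10, -9, -8, -6, -5, -4, -2, -1, 1, 2, 5, 6, 8, 12, 15, 22}
|A + A| = 18

|A + A| = 18


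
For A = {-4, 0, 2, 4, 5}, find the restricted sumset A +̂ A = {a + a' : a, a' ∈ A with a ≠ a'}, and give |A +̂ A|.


Restricted sumset: A +̂ A = {a + a' : a ∈ A, a' ∈ A, a ≠ a'}.
Equivalently, take A + A and drop any sum 2a that is achievable ONLY as a + a for a ∈ A (i.e. sums representable only with equal summands).
Enumerate pairs (a, a') with a < a' (symmetric, so each unordered pair gives one sum; this covers all a ≠ a'):
  -4 + 0 = -4
  -4 + 2 = -2
  -4 + 4 = 0
  -4 + 5 = 1
  0 + 2 = 2
  0 + 4 = 4
  0 + 5 = 5
  2 + 4 = 6
  2 + 5 = 7
  4 + 5 = 9
Collected distinct sums: {-4, -2, 0, 1, 2, 4, 5, 6, 7, 9}
|A +̂ A| = 10
(Reference bound: |A +̂ A| ≥ 2|A| - 3 for |A| ≥ 2, with |A| = 5 giving ≥ 7.)

|A +̂ A| = 10


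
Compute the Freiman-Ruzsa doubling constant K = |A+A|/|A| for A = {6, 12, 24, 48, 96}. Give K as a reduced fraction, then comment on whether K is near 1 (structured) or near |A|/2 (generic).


|A| = 5.
Compute A + A by enumerating all 25 pairs.
A + A = {12, 18, 24, 30, 36, 48, 54, 60, 72, 96, 102, 108, 120, 144, 192}, so |A + A| = 15.
K = |A + A| / |A| = 15/5 = 3/1 ≈ 3.0000.
Reference: AP of size 5 gives K = 9/5 ≈ 1.8000; a fully generic set of size 5 gives K ≈ 3.0000.

|A| = 5, |A + A| = 15, K = 15/5 = 3/1.


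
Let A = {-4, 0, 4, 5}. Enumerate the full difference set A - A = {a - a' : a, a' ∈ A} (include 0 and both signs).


A - A = {a - a' : a, a' ∈ A}.
Compute a - a' for each ordered pair (a, a'):
a = -4: -4--4=0, -4-0=-4, -4-4=-8, -4-5=-9
a = 0: 0--4=4, 0-0=0, 0-4=-4, 0-5=-5
a = 4: 4--4=8, 4-0=4, 4-4=0, 4-5=-1
a = 5: 5--4=9, 5-0=5, 5-4=1, 5-5=0
Collecting distinct values (and noting 0 appears from a-a):
A - A = {-9, -8, -5, -4, -1, 0, 1, 4, 5, 8, 9}
|A - A| = 11

A - A = {-9, -8, -5, -4, -1, 0, 1, 4, 5, 8, 9}


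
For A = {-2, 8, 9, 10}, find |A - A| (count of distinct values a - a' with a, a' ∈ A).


A - A = {a - a' : a, a' ∈ A}; |A| = 4.
Bounds: 2|A|-1 ≤ |A - A| ≤ |A|² - |A| + 1, i.e. 7 ≤ |A - A| ≤ 13.
Note: 0 ∈ A - A always (from a - a). The set is symmetric: if d ∈ A - A then -d ∈ A - A.
Enumerate nonzero differences d = a - a' with a > a' (then include -d):
Positive differences: {1, 2, 10, 11, 12}
Full difference set: {0} ∪ (positive diffs) ∪ (negative diffs).
|A - A| = 1 + 2·5 = 11 (matches direct enumeration: 11).

|A - A| = 11


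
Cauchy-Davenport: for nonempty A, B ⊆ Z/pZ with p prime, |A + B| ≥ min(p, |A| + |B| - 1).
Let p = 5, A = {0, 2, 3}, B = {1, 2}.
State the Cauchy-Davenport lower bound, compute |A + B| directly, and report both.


Cauchy-Davenport: |A + B| ≥ min(p, |A| + |B| - 1) for A, B nonempty in Z/pZ.
|A| = 3, |B| = 2, p = 5.
CD lower bound = min(5, 3 + 2 - 1) = min(5, 4) = 4.
Compute A + B mod 5 directly:
a = 0: 0+1=1, 0+2=2
a = 2: 2+1=3, 2+2=4
a = 3: 3+1=4, 3+2=0
A + B = {0, 1, 2, 3, 4}, so |A + B| = 5.
Verify: 5 ≥ 4? Yes ✓.

CD lower bound = 4, actual |A + B| = 5.


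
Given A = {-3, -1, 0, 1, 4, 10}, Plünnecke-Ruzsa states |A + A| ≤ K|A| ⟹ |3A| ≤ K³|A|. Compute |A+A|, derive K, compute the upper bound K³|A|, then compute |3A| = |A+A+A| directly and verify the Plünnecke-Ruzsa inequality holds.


|A| = 6.
Step 1: Compute A + A by enumerating all 36 pairs.
A + A = {-6, -4, -3, -2, -1, 0, 1, 2, 3, 4, 5, 7, 8, 9, 10, 11, 14, 20}, so |A + A| = 18.
Step 2: Doubling constant K = |A + A|/|A| = 18/6 = 18/6 ≈ 3.0000.
Step 3: Plünnecke-Ruzsa gives |3A| ≤ K³·|A| = (3.0000)³ · 6 ≈ 162.0000.
Step 4: Compute 3A = A + A + A directly by enumerating all triples (a,b,c) ∈ A³; |3A| = 31.
Step 5: Check 31 ≤ 162.0000? Yes ✓.

K = 18/6, Plünnecke-Ruzsa bound K³|A| ≈ 162.0000, |3A| = 31, inequality holds.


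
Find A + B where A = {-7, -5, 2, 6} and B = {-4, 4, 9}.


A + B = {a + b : a ∈ A, b ∈ B}.
Enumerate all |A|·|B| = 4·3 = 12 pairs (a, b) and collect distinct sums.
a = -7: -7+-4=-11, -7+4=-3, -7+9=2
a = -5: -5+-4=-9, -5+4=-1, -5+9=4
a = 2: 2+-4=-2, 2+4=6, 2+9=11
a = 6: 6+-4=2, 6+4=10, 6+9=15
Collecting distinct sums: A + B = {-11, -9, -3, -2, -1, 2, 4, 6, 10, 11, 15}
|A + B| = 11

A + B = {-11, -9, -3, -2, -1, 2, 4, 6, 10, 11, 15}


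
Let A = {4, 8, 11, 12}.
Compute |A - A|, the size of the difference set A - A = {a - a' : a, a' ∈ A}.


A - A = {a - a' : a, a' ∈ A}; |A| = 4.
Bounds: 2|A|-1 ≤ |A - A| ≤ |A|² - |A| + 1, i.e. 7 ≤ |A - A| ≤ 13.
Note: 0 ∈ A - A always (from a - a). The set is symmetric: if d ∈ A - A then -d ∈ A - A.
Enumerate nonzero differences d = a - a' with a > a' (then include -d):
Positive differences: {1, 3, 4, 7, 8}
Full difference set: {0} ∪ (positive diffs) ∪ (negative diffs).
|A - A| = 1 + 2·5 = 11 (matches direct enumeration: 11).

|A - A| = 11


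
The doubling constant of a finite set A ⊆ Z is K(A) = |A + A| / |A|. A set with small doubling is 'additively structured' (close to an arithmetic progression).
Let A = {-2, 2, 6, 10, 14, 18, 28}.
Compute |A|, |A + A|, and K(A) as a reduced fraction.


|A| = 7.
Compute A + A by enumerating all 49 pairs.
A + A = {-4, 0, 4, 8, 12, 16, 20, 24, 26, 28, 30, 32, 34, 36, 38, 42, 46, 56}, so |A + A| = 18.
K = |A + A| / |A| = 18/7 (already in lowest terms) ≈ 2.5714.
Reference: AP of size 7 gives K = 13/7 ≈ 1.8571; a fully generic set of size 7 gives K ≈ 4.0000.

|A| = 7, |A + A| = 18, K = 18/7.


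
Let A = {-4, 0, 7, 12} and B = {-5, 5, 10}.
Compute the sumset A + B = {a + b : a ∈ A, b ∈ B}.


A + B = {a + b : a ∈ A, b ∈ B}.
Enumerate all |A|·|B| = 4·3 = 12 pairs (a, b) and collect distinct sums.
a = -4: -4+-5=-9, -4+5=1, -4+10=6
a = 0: 0+-5=-5, 0+5=5, 0+10=10
a = 7: 7+-5=2, 7+5=12, 7+10=17
a = 12: 12+-5=7, 12+5=17, 12+10=22
Collecting distinct sums: A + B = {-9, -5, 1, 2, 5, 6, 7, 10, 12, 17, 22}
|A + B| = 11

A + B = {-9, -5, 1, 2, 5, 6, 7, 10, 12, 17, 22}


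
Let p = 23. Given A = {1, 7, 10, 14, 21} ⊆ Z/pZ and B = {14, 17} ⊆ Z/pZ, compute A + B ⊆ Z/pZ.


Work in Z/23Z: reduce every sum a + b modulo 23.
Enumerate all 10 pairs:
a = 1: 1+14=15, 1+17=18
a = 7: 7+14=21, 7+17=1
a = 10: 10+14=1, 10+17=4
a = 14: 14+14=5, 14+17=8
a = 21: 21+14=12, 21+17=15
Distinct residues collected: {1, 4, 5, 8, 12, 15, 18, 21}
|A + B| = 8 (out of 23 total residues).

A + B = {1, 4, 5, 8, 12, 15, 18, 21}


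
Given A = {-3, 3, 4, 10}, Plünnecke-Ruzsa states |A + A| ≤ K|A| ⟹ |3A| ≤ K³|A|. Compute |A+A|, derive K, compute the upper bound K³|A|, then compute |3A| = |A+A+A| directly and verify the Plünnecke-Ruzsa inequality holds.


|A| = 4.
Step 1: Compute A + A by enumerating all 16 pairs.
A + A = {-6, 0, 1, 6, 7, 8, 13, 14, 20}, so |A + A| = 9.
Step 2: Doubling constant K = |A + A|/|A| = 9/4 = 9/4 ≈ 2.2500.
Step 3: Plünnecke-Ruzsa gives |3A| ≤ K³·|A| = (2.2500)³ · 4 ≈ 45.5625.
Step 4: Compute 3A = A + A + A directly by enumerating all triples (a,b,c) ∈ A³; |3A| = 16.
Step 5: Check 16 ≤ 45.5625? Yes ✓.

K = 9/4, Plünnecke-Ruzsa bound K³|A| ≈ 45.5625, |3A| = 16, inequality holds.


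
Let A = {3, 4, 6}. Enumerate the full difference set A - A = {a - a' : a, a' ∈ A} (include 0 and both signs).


A - A = {a - a' : a, a' ∈ A}.
Compute a - a' for each ordered pair (a, a'):
a = 3: 3-3=0, 3-4=-1, 3-6=-3
a = 4: 4-3=1, 4-4=0, 4-6=-2
a = 6: 6-3=3, 6-4=2, 6-6=0
Collecting distinct values (and noting 0 appears from a-a):
A - A = {-3, -2, -1, 0, 1, 2, 3}
|A - A| = 7

A - A = {-3, -2, -1, 0, 1, 2, 3}


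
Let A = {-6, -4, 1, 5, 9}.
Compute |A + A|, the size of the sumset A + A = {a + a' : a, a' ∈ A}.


A + A = {a + a' : a, a' ∈ A}; |A| = 5.
General bounds: 2|A| - 1 ≤ |A + A| ≤ |A|(|A|+1)/2, i.e. 9 ≤ |A + A| ≤ 15.
Lower bound 2|A|-1 is attained iff A is an arithmetic progression.
Enumerate sums a + a' for a ≤ a' (symmetric, so this suffices):
a = -6: -6+-6=-12, -6+-4=-10, -6+1=-5, -6+5=-1, -6+9=3
a = -4: -4+-4=-8, -4+1=-3, -4+5=1, -4+9=5
a = 1: 1+1=2, 1+5=6, 1+9=10
a = 5: 5+5=10, 5+9=14
a = 9: 9+9=18
Distinct sums: {-12, -10, -8, -5, -3, -1, 1, 2, 3, 5, 6, 10, 14, 18}
|A + A| = 14

|A + A| = 14


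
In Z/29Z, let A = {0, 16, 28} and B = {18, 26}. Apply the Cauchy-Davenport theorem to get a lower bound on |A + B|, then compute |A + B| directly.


Cauchy-Davenport: |A + B| ≥ min(p, |A| + |B| - 1) for A, B nonempty in Z/pZ.
|A| = 3, |B| = 2, p = 29.
CD lower bound = min(29, 3 + 2 - 1) = min(29, 4) = 4.
Compute A + B mod 29 directly:
a = 0: 0+18=18, 0+26=26
a = 16: 16+18=5, 16+26=13
a = 28: 28+18=17, 28+26=25
A + B = {5, 13, 17, 18, 25, 26}, so |A + B| = 6.
Verify: 6 ≥ 4? Yes ✓.

CD lower bound = 4, actual |A + B| = 6.


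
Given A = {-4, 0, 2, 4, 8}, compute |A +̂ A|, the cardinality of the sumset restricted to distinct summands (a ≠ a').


Restricted sumset: A +̂ A = {a + a' : a ∈ A, a' ∈ A, a ≠ a'}.
Equivalently, take A + A and drop any sum 2a that is achievable ONLY as a + a for a ∈ A (i.e. sums representable only with equal summands).
Enumerate pairs (a, a') with a < a' (symmetric, so each unordered pair gives one sum; this covers all a ≠ a'):
  -4 + 0 = -4
  -4 + 2 = -2
  -4 + 4 = 0
  -4 + 8 = 4
  0 + 2 = 2
  0 + 4 = 4
  0 + 8 = 8
  2 + 4 = 6
  2 + 8 = 10
  4 + 8 = 12
Collected distinct sums: {-4, -2, 0, 2, 4, 6, 8, 10, 12}
|A +̂ A| = 9
(Reference bound: |A +̂ A| ≥ 2|A| - 3 for |A| ≥ 2, with |A| = 5 giving ≥ 7.)

|A +̂ A| = 9


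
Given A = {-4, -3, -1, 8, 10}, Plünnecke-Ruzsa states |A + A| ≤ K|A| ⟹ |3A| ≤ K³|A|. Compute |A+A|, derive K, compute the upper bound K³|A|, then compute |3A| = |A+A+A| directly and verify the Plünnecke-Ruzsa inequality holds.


|A| = 5.
Step 1: Compute A + A by enumerating all 25 pairs.
A + A = {-8, -7, -6, -5, -4, -2, 4, 5, 6, 7, 9, 16, 18, 20}, so |A + A| = 14.
Step 2: Doubling constant K = |A + A|/|A| = 14/5 = 14/5 ≈ 2.8000.
Step 3: Plünnecke-Ruzsa gives |3A| ≤ K³·|A| = (2.8000)³ · 5 ≈ 109.7600.
Step 4: Compute 3A = A + A + A directly by enumerating all triples (a,b,c) ∈ A³; |3A| = 28.
Step 5: Check 28 ≤ 109.7600? Yes ✓.

K = 14/5, Plünnecke-Ruzsa bound K³|A| ≈ 109.7600, |3A| = 28, inequality holds.


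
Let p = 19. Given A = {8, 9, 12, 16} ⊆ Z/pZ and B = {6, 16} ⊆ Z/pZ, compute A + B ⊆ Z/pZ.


Work in Z/19Z: reduce every sum a + b modulo 19.
Enumerate all 8 pairs:
a = 8: 8+6=14, 8+16=5
a = 9: 9+6=15, 9+16=6
a = 12: 12+6=18, 12+16=9
a = 16: 16+6=3, 16+16=13
Distinct residues collected: {3, 5, 6, 9, 13, 14, 15, 18}
|A + B| = 8 (out of 19 total residues).

A + B = {3, 5, 6, 9, 13, 14, 15, 18}


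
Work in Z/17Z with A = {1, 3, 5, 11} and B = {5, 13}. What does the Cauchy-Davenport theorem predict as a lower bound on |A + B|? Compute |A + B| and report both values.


Cauchy-Davenport: |A + B| ≥ min(p, |A| + |B| - 1) for A, B nonempty in Z/pZ.
|A| = 4, |B| = 2, p = 17.
CD lower bound = min(17, 4 + 2 - 1) = min(17, 5) = 5.
Compute A + B mod 17 directly:
a = 1: 1+5=6, 1+13=14
a = 3: 3+5=8, 3+13=16
a = 5: 5+5=10, 5+13=1
a = 11: 11+5=16, 11+13=7
A + B = {1, 6, 7, 8, 10, 14, 16}, so |A + B| = 7.
Verify: 7 ≥ 5? Yes ✓.

CD lower bound = 5, actual |A + B| = 7.


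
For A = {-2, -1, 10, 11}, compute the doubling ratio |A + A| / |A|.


|A| = 4.
Compute A + A by enumerating all 16 pairs.
A + A = {-4, -3, -2, 8, 9, 10, 20, 21, 22}, so |A + A| = 9.
K = |A + A| / |A| = 9/4 (already in lowest terms) ≈ 2.2500.
Reference: AP of size 4 gives K = 7/4 ≈ 1.7500; a fully generic set of size 4 gives K ≈ 2.5000.

|A| = 4, |A + A| = 9, K = 9/4.


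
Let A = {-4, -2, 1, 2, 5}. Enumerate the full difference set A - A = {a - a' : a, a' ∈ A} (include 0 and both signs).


A - A = {a - a' : a, a' ∈ A}.
Compute a - a' for each ordered pair (a, a'):
a = -4: -4--4=0, -4--2=-2, -4-1=-5, -4-2=-6, -4-5=-9
a = -2: -2--4=2, -2--2=0, -2-1=-3, -2-2=-4, -2-5=-7
a = 1: 1--4=5, 1--2=3, 1-1=0, 1-2=-1, 1-5=-4
a = 2: 2--4=6, 2--2=4, 2-1=1, 2-2=0, 2-5=-3
a = 5: 5--4=9, 5--2=7, 5-1=4, 5-2=3, 5-5=0
Collecting distinct values (and noting 0 appears from a-a):
A - A = {-9, -7, -6, -5, -4, -3, -2, -1, 0, 1, 2, 3, 4, 5, 6, 7, 9}
|A - A| = 17

A - A = {-9, -7, -6, -5, -4, -3, -2, -1, 0, 1, 2, 3, 4, 5, 6, 7, 9}


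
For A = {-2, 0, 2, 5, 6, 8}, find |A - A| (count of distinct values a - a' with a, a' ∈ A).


A - A = {a - a' : a, a' ∈ A}; |A| = 6.
Bounds: 2|A|-1 ≤ |A - A| ≤ |A|² - |A| + 1, i.e. 11 ≤ |A - A| ≤ 31.
Note: 0 ∈ A - A always (from a - a). The set is symmetric: if d ∈ A - A then -d ∈ A - A.
Enumerate nonzero differences d = a - a' with a > a' (then include -d):
Positive differences: {1, 2, 3, 4, 5, 6, 7, 8, 10}
Full difference set: {0} ∪ (positive diffs) ∪ (negative diffs).
|A - A| = 1 + 2·9 = 19 (matches direct enumeration: 19).

|A - A| = 19


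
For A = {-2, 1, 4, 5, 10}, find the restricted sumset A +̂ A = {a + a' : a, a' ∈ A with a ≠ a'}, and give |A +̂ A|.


Restricted sumset: A +̂ A = {a + a' : a ∈ A, a' ∈ A, a ≠ a'}.
Equivalently, take A + A and drop any sum 2a that is achievable ONLY as a + a for a ∈ A (i.e. sums representable only with equal summands).
Enumerate pairs (a, a') with a < a' (symmetric, so each unordered pair gives one sum; this covers all a ≠ a'):
  -2 + 1 = -1
  -2 + 4 = 2
  -2 + 5 = 3
  -2 + 10 = 8
  1 + 4 = 5
  1 + 5 = 6
  1 + 10 = 11
  4 + 5 = 9
  4 + 10 = 14
  5 + 10 = 15
Collected distinct sums: {-1, 2, 3, 5, 6, 8, 9, 11, 14, 15}
|A +̂ A| = 10
(Reference bound: |A +̂ A| ≥ 2|A| - 3 for |A| ≥ 2, with |A| = 5 giving ≥ 7.)

|A +̂ A| = 10


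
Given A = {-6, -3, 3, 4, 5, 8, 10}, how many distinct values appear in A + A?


A + A = {a + a' : a, a' ∈ A}; |A| = 7.
General bounds: 2|A| - 1 ≤ |A + A| ≤ |A|(|A|+1)/2, i.e. 13 ≤ |A + A| ≤ 28.
Lower bound 2|A|-1 is attained iff A is an arithmetic progression.
Enumerate sums a + a' for a ≤ a' (symmetric, so this suffices):
a = -6: -6+-6=-12, -6+-3=-9, -6+3=-3, -6+4=-2, -6+5=-1, -6+8=2, -6+10=4
a = -3: -3+-3=-6, -3+3=0, -3+4=1, -3+5=2, -3+8=5, -3+10=7
a = 3: 3+3=6, 3+4=7, 3+5=8, 3+8=11, 3+10=13
a = 4: 4+4=8, 4+5=9, 4+8=12, 4+10=14
a = 5: 5+5=10, 5+8=13, 5+10=15
a = 8: 8+8=16, 8+10=18
a = 10: 10+10=20
Distinct sums: {-12, -9, -6, -3, -2, -1, 0, 1, 2, 4, 5, 6, 7, 8, 9, 10, 11, 12, 13, 14, 15, 16, 18, 20}
|A + A| = 24

|A + A| = 24


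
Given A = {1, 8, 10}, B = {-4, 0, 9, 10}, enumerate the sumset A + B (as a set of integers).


A + B = {a + b : a ∈ A, b ∈ B}.
Enumerate all |A|·|B| = 3·4 = 12 pairs (a, b) and collect distinct sums.
a = 1: 1+-4=-3, 1+0=1, 1+9=10, 1+10=11
a = 8: 8+-4=4, 8+0=8, 8+9=17, 8+10=18
a = 10: 10+-4=6, 10+0=10, 10+9=19, 10+10=20
Collecting distinct sums: A + B = {-3, 1, 4, 6, 8, 10, 11, 17, 18, 19, 20}
|A + B| = 11

A + B = {-3, 1, 4, 6, 8, 10, 11, 17, 18, 19, 20}


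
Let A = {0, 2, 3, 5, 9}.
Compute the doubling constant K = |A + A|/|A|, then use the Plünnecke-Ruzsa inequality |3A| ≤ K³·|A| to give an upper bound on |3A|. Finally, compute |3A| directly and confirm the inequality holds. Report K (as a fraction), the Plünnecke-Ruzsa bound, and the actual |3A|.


|A| = 5.
Step 1: Compute A + A by enumerating all 25 pairs.
A + A = {0, 2, 3, 4, 5, 6, 7, 8, 9, 10, 11, 12, 14, 18}, so |A + A| = 14.
Step 2: Doubling constant K = |A + A|/|A| = 14/5 = 14/5 ≈ 2.8000.
Step 3: Plünnecke-Ruzsa gives |3A| ≤ K³·|A| = (2.8000)³ · 5 ≈ 109.7600.
Step 4: Compute 3A = A + A + A directly by enumerating all triples (a,b,c) ∈ A³; |3A| = 23.
Step 5: Check 23 ≤ 109.7600? Yes ✓.

K = 14/5, Plünnecke-Ruzsa bound K³|A| ≈ 109.7600, |3A| = 23, inequality holds.


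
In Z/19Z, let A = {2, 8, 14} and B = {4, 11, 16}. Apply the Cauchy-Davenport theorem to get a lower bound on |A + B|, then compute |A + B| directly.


Cauchy-Davenport: |A + B| ≥ min(p, |A| + |B| - 1) for A, B nonempty in Z/pZ.
|A| = 3, |B| = 3, p = 19.
CD lower bound = min(19, 3 + 3 - 1) = min(19, 5) = 5.
Compute A + B mod 19 directly:
a = 2: 2+4=6, 2+11=13, 2+16=18
a = 8: 8+4=12, 8+11=0, 8+16=5
a = 14: 14+4=18, 14+11=6, 14+16=11
A + B = {0, 5, 6, 11, 12, 13, 18}, so |A + B| = 7.
Verify: 7 ≥ 5? Yes ✓.

CD lower bound = 5, actual |A + B| = 7.


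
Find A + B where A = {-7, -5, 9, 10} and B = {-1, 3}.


A + B = {a + b : a ∈ A, b ∈ B}.
Enumerate all |A|·|B| = 4·2 = 8 pairs (a, b) and collect distinct sums.
a = -7: -7+-1=-8, -7+3=-4
a = -5: -5+-1=-6, -5+3=-2
a = 9: 9+-1=8, 9+3=12
a = 10: 10+-1=9, 10+3=13
Collecting distinct sums: A + B = {-8, -6, -4, -2, 8, 9, 12, 13}
|A + B| = 8

A + B = {-8, -6, -4, -2, 8, 9, 12, 13}


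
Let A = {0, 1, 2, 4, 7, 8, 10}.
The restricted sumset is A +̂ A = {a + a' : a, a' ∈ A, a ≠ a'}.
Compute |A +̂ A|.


Restricted sumset: A +̂ A = {a + a' : a ∈ A, a' ∈ A, a ≠ a'}.
Equivalently, take A + A and drop any sum 2a that is achievable ONLY as a + a for a ∈ A (i.e. sums representable only with equal summands).
Enumerate pairs (a, a') with a < a' (symmetric, so each unordered pair gives one sum; this covers all a ≠ a'):
  0 + 1 = 1
  0 + 2 = 2
  0 + 4 = 4
  0 + 7 = 7
  0 + 8 = 8
  0 + 10 = 10
  1 + 2 = 3
  1 + 4 = 5
  1 + 7 = 8
  1 + 8 = 9
  1 + 10 = 11
  2 + 4 = 6
  2 + 7 = 9
  2 + 8 = 10
  2 + 10 = 12
  4 + 7 = 11
  4 + 8 = 12
  4 + 10 = 14
  7 + 8 = 15
  7 + 10 = 17
  8 + 10 = 18
Collected distinct sums: {1, 2, 3, 4, 5, 6, 7, 8, 9, 10, 11, 12, 14, 15, 17, 18}
|A +̂ A| = 16
(Reference bound: |A +̂ A| ≥ 2|A| - 3 for |A| ≥ 2, with |A| = 7 giving ≥ 11.)

|A +̂ A| = 16


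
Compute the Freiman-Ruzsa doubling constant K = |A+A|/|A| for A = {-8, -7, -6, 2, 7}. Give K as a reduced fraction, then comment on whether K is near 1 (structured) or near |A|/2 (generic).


|A| = 5.
Compute A + A by enumerating all 25 pairs.
A + A = {-16, -15, -14, -13, -12, -6, -5, -4, -1, 0, 1, 4, 9, 14}, so |A + A| = 14.
K = |A + A| / |A| = 14/5 (already in lowest terms) ≈ 2.8000.
Reference: AP of size 5 gives K = 9/5 ≈ 1.8000; a fully generic set of size 5 gives K ≈ 3.0000.

|A| = 5, |A + A| = 14, K = 14/5.


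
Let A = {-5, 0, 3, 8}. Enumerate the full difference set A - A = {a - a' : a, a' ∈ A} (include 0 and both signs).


A - A = {a - a' : a, a' ∈ A}.
Compute a - a' for each ordered pair (a, a'):
a = -5: -5--5=0, -5-0=-5, -5-3=-8, -5-8=-13
a = 0: 0--5=5, 0-0=0, 0-3=-3, 0-8=-8
a = 3: 3--5=8, 3-0=3, 3-3=0, 3-8=-5
a = 8: 8--5=13, 8-0=8, 8-3=5, 8-8=0
Collecting distinct values (and noting 0 appears from a-a):
A - A = {-13, -8, -5, -3, 0, 3, 5, 8, 13}
|A - A| = 9

A - A = {-13, -8, -5, -3, 0, 3, 5, 8, 13}


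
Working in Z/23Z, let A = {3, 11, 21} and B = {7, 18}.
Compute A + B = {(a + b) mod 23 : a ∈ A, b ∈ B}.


Work in Z/23Z: reduce every sum a + b modulo 23.
Enumerate all 6 pairs:
a = 3: 3+7=10, 3+18=21
a = 11: 11+7=18, 11+18=6
a = 21: 21+7=5, 21+18=16
Distinct residues collected: {5, 6, 10, 16, 18, 21}
|A + B| = 6 (out of 23 total residues).

A + B = {5, 6, 10, 16, 18, 21}
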